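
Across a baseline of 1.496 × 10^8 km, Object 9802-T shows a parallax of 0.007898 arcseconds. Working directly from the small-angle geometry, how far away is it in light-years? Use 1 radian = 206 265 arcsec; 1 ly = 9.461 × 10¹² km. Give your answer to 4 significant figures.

413.0 ly

θ = 0.007898″ = 0.007898/206265 = 3.8291 × 10^-8 rad.
d = B/θ = (1.496 × 10^8) / (3.8291 × 10^-8) = 3.9069 × 10^15 km = (3.9069 × 10^15) / (9.461 × 10^12) ly = 412.95 ly.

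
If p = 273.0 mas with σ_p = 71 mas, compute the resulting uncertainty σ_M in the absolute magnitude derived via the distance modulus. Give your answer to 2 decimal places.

M = m − 5 log₁₀ d + 5 = m + 5 log₁₀ p + 5, so ∂M/∂p = 5/(p ln 10).
σ_M = (5/ln 10) · (σ_p/p) = 2.1715 × 71/273.0 = 2.1715 × 0.26007 = 0.56474.

σ_M = 0.56 mag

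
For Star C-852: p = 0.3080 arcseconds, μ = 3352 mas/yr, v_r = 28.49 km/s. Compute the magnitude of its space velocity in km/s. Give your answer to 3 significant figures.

58.9 km/s

d = 1/p = 1/0.3080″ = 3.2468 pc.
μ = 3352 mas/yr = 3.352 ″/yr.
v_t = 4.740 μ d = 4.740 × 3.352 × 3.2468 = 51.587 km/s.
v = √(v_r² + v_t²) = √(28.49² + 51.587²) = √3472.9 = 58.931 km/s.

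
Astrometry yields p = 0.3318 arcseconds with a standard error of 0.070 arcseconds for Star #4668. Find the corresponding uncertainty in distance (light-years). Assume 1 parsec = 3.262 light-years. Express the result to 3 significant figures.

2.07 ly

d = 1/p, so σ_d = σ_p / p².
σ_d = 0.0700 / (0.3318)² = 0.0700 / 0.11009 = 0.63584 pc = 0.63584 × 3.262 ly = 2.0741 ly.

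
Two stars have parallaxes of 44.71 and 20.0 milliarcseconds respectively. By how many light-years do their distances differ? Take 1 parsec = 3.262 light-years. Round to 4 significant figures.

90.14 ly

d_A = 1/0.04471″ = 22.366 pc; d_B = 1/0.02000″ = 50 pc.
|d_B − d_A| = |50 − 22.366| = 27.634 pc = 27.634 × 3.262 ly = 90.142 ly.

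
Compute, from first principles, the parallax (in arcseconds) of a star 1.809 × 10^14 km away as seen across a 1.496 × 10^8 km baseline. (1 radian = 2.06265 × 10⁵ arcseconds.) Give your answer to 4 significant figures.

0.1706 arcsec

θ ≈ B/d = (1.496 × 10^8) / (1.809 × 10^14) = 8.2698 × 10^-7 rad.
In arcseconds: 8.2698 × 10^-7 × 206265 = 0.17058″.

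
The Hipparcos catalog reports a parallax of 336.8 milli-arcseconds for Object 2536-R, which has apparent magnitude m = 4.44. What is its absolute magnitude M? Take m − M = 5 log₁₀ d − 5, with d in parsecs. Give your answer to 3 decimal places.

d = 1/p = 1/0.3368″ = 2.9691 pc.
m − M = 5 log₁₀(2.9691) − 5 = 2.3631 − 5 = -2.6369.
M = m − (m − M) = 4.44 − (-2.6369) = 7.077.

M = 7.077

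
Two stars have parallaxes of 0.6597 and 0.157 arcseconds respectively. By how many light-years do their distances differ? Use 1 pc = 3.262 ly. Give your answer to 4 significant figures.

d_A = 1/0.6597″ = 1.5158 pc; d_B = 1/0.1570″ = 6.3694 pc.
|d_B − d_A| = |6.3694 − 1.5158| = 4.8536 pc = 4.8536 × 3.262 ly = 15.832 ly.

15.83 ly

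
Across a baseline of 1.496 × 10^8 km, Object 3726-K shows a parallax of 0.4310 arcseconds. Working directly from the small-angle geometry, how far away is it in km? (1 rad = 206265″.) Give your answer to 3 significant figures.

7.16 × 10^13 km

θ = 0.4310″ = 0.4310/206265 = 2.0895 × 10^-6 rad.
d = B/θ = (1.496 × 10^8) / (2.0895 × 10^-6) = 7.1596 × 10^13 km.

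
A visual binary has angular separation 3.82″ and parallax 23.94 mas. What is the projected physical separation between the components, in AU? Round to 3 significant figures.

160 AU

d = 1/p = 1/0.02394″ = 41.771 pc.
At distance d (pc), an angle of θ arcsec spans θ·d AU: s = 3.82 × 41.771 = 159.57 AU.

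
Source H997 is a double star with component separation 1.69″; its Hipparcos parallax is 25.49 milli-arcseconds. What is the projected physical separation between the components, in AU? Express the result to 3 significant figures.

d = 1/p = 1/0.02549″ = 39.231 pc.
At distance d (pc), an angle of θ arcsec spans θ·d AU: s = 1.69 × 39.231 = 66.3 AU.

66.3 AU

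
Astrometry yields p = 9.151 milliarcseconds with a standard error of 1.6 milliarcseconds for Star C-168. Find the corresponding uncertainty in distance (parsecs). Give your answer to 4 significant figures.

d = 1/p, so σ_d = σ_p / p².
σ_d = 0.00160 / (0.009151)² = 0.00160 / 0.000083741 = 19.107 pc.

19.11 pc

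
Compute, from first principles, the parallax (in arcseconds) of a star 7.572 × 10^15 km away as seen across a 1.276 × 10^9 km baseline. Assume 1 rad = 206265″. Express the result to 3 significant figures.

θ ≈ B/d = (1.276 × 10^9) / (7.572 × 10^15) = 1.6852 × 10^-7 rad.
In arcseconds: 1.6852 × 10^-7 × 206265 = 0.03476″.

0.0348 arcsec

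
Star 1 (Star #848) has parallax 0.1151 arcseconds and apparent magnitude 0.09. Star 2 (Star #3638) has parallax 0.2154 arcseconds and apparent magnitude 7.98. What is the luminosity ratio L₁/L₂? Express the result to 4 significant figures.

L₁/L₂ = 5016

d₁ = 1/p₁ = 1/0.1151″ = 8.6881 pc; d₂ = 1/p₂ = 1/0.2154″ = 4.6425 pc.
M₁ = m₁ − 5 log₁₀ d₁ + 5 = 0.09 − 4.6946 + 5 = 0.3954.
M₂ = 7.98 − 3.3338 + 5 = 9.6462.
L₁/L₂ = 10^(0.4(M₂ − M₁)) = 10^(0.4 × 9.2508) = 10^3.70032 = 5015.6.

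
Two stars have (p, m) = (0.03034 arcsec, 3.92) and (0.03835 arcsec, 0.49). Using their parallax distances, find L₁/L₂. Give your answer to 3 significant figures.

d₁ = 1/p₁ = 1/0.03034″ = 32.96 pc; d₂ = 1/p₂ = 1/0.03835″ = 26.076 pc.
M₁ = m₁ − 5 log₁₀ d₁ + 5 = 3.92 − 7.5899 + 5 = 1.3301.
M₂ = 0.49 − 7.0812 + 5 = -1.5912.
L₁/L₂ = 10^(0.4(M₂ − M₁)) = 10^(0.4 × (-2.9213)) = 10^(-1.16852) = 0.067839.

L₁/L₂ = 0.0678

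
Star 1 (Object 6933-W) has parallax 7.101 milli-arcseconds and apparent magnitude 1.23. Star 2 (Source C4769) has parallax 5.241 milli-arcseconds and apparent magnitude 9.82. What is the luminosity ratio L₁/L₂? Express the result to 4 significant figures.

d₁ = 1/p₁ = 1/0.007101″ = 140.83 pc; d₂ = 1/p₂ = 1/0.005241″ = 190.8 pc.
M₁ = m₁ − 5 log₁₀ d₁ + 5 = 1.23 − 10.7435 + 5 = -4.5135.
M₂ = 9.82 − 11.4029 + 5 = 3.4171.
L₁/L₂ = 10^(0.4(M₂ − M₁)) = 10^(0.4 × 7.9306) = 10^3.17224 = 1486.8.

L₁/L₂ = 1487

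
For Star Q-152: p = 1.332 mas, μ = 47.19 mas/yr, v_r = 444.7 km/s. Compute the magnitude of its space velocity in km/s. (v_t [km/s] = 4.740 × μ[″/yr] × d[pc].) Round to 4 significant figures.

475.4 km/s

d = 1/p = 1/0.001332″ = 750.75 pc.
μ = 47.19 mas/yr = 0.04719 ″/yr.
v_t = 4.740 μ d = 4.740 × 0.04719 × 750.75 = 167.93 km/s.
v = √(v_r² + v_t²) = √(444.7² + 167.93²) = √225959 = 475.35 km/s.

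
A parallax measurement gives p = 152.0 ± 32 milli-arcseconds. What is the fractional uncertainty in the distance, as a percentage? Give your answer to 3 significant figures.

21.1%

For d = 1/p, |σ_d/d| = |σ_p/p|.
σ_p/p = 32 / 152.0 = 0.21053 = 21.053%.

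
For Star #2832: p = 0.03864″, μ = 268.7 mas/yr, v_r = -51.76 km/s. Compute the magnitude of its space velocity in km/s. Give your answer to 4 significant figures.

d = 1/p = 1/0.03864″ = 25.88 pc.
μ = 268.7 mas/yr = 0.2687 ″/yr.
v_t = 4.740 μ d = 4.740 × 0.2687 × 25.88 = 32.962 km/s.
v = √(v_r² + v_t²) = √((-51.76)² + 32.962²) = √3765.59 = 61.364 km/s.

61.36 km/s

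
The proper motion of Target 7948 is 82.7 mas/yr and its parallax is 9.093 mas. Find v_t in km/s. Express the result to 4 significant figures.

43.11 km/s

d = 1/p = 1/0.009093″ = 109.97 pc.
μ = 82.7 mas/yr = 0.0827 ″/yr.
v_t = 4.74 × μ × d = 4.74 × 0.0827 × 109.97 = 43.108 km/s.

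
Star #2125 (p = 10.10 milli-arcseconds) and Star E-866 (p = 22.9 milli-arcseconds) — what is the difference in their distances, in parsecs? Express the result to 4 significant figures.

d_A = 1/0.01010″ = 99.01 pc; d_B = 1/0.02290″ = 43.668 pc.
|d_B − d_A| = |43.668 − 99.01| = 55.342 pc.

55.34 pc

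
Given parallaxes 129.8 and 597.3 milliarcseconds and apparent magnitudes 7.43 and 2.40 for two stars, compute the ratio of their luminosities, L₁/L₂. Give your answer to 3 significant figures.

d₁ = 1/p₁ = 1/0.1298″ = 7.7042 pc; d₂ = 1/p₂ = 1/0.5973″ = 1.6742 pc.
M₁ = m₁ − 5 log₁₀ d₁ + 5 = 7.43 − 4.4336 + 5 = 7.9964.
M₂ = 2.40 − 1.1190 + 5 = 6.2810.
L₁/L₂ = 10^(0.4(M₂ − M₁)) = 10^(0.4 × (-1.7154)) = 10^(-0.68616) = 0.20599.

L₁/L₂ = 0.206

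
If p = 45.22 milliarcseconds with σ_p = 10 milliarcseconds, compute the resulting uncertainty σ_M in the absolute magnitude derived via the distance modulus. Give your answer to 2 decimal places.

σ_M = 0.48 mag

M = m − 5 log₁₀ d + 5 = m + 5 log₁₀ p + 5, so ∂M/∂p = 5/(p ln 10).
σ_M = (5/ln 10) · (σ_p/p) = 2.1715 × 10/45.22 = 2.1715 × 0.22114 = 0.48021.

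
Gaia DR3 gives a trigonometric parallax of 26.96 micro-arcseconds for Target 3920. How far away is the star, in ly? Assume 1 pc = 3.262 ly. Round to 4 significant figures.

121000 ly

p = 26.96 micro-arcseconds = 0.00002696 arcsec.
d = 1/p = 1/0.00002696 = 37092 pc.
In light-years: 37092 × 3.262 = 1.2099 × 10^5 ly.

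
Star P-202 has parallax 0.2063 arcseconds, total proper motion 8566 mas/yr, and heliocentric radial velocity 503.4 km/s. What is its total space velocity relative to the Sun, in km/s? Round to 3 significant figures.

d = 1/p = 1/0.2063″ = 4.8473 pc.
μ = 8566 mas/yr = 8.566 ″/yr.
v_t = 4.740 μ d = 4.740 × 8.566 × 4.8473 = 196.81 km/s.
v = √(v_r² + v_t²) = √(503.4² + 196.81²) = √292146 = 540.51 km/s.

541 km/s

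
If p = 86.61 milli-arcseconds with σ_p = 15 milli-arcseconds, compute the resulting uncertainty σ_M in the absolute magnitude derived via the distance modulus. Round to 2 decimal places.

M = m − 5 log₁₀ d + 5 = m + 5 log₁₀ p + 5, so ∂M/∂p = 5/(p ln 10).
σ_M = (5/ln 10) · (σ_p/p) = 2.1715 × 15/86.61 = 2.1715 × 0.17319 = 0.37608.

σ_M = 0.38 mag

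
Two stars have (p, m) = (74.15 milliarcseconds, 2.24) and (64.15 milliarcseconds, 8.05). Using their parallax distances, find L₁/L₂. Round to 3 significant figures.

L₁/L₂ = 158

d₁ = 1/p₁ = 1/0.07415″ = 13.486 pc; d₂ = 1/p₂ = 1/0.06415″ = 15.588 pc.
M₁ = m₁ − 5 log₁₀ d₁ + 5 = 2.24 − 5.6494 + 5 = 1.5906.
M₂ = 8.05 − 5.9640 + 5 = 7.0860.
L₁/L₂ = 10^(0.4(M₂ − M₁)) = 10^(0.4 × 5.4954) = 10^2.19816 = 157.82.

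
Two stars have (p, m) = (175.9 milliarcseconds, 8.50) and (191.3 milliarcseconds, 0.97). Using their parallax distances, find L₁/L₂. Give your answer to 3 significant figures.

d₁ = 1/p₁ = 1/0.1759″ = 5.685 pc; d₂ = 1/p₂ = 1/0.1913″ = 5.2274 pc.
M₁ = m₁ − 5 log₁₀ d₁ + 5 = 8.50 − 3.7737 + 5 = 9.7263.
M₂ = 0.97 − 3.5914 + 5 = 2.3786.
L₁/L₂ = 10^(0.4(M₂ − M₁)) = 10^(0.4 × (-7.3477)) = 10^(-2.93908) = 0.0011506.

L₁/L₂ = 0.00115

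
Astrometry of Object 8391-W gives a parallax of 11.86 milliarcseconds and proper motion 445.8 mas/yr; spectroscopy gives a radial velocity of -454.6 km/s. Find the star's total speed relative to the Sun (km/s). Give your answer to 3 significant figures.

488 km/s

d = 1/p = 1/0.01186″ = 84.317 pc.
μ = 445.8 mas/yr = 0.4458 ″/yr.
v_t = 4.740 μ d = 4.740 × 0.4458 × 84.317 = 178.17 km/s.
v = √(v_r² + v_t²) = √((-454.6)² + 178.17²) = √238406 = 488.27 km/s.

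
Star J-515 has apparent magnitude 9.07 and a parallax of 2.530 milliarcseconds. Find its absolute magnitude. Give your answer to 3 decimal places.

M = 1.086

d = 1/p = 1/0.002530″ = 395.26 pc.
m − M = 5 log₁₀(395.26) − 5 = 12.9844 − 5 = 7.9844.
M = m − (m − M) = 9.07 − 7.9844 = 1.086.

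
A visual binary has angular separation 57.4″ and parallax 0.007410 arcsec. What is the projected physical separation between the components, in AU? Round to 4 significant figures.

d = 1/p = 1/0.007410″ = 134.95 pc.
At distance d (pc), an angle of θ arcsec spans θ·d AU: s = 57.4 × 134.95 = 7746.1 AU.

7746 AU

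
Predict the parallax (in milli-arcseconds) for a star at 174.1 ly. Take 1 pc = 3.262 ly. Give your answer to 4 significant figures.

18.74 mas

d = 174.1 ly ÷ 3.262 = 53.372 pc.
p = 1/d = 1/53.372 = 0.018736 arcsec.
= 0.018736 × 1000 = 18.736 mas.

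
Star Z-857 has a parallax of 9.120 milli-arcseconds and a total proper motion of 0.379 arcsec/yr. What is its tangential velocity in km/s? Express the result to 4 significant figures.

d = 1/p = 1/0.009120″ = 109.65 pc.
v_t = 4.74 × μ × d = 4.74 × 0.379 × 109.65 = 196.98 km/s.

197.0 km/s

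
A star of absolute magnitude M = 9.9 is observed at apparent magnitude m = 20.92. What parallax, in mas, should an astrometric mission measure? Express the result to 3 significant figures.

0.625 mas

m − M = 20.92 − 9.9 = 11.02.
d = 10^((m−M)/5 + 1) = 10^3.204 = 1599.6 pc.
p = 1/d = 1/1599.6 = 0.00062516 arcsec = 0.62516 mas.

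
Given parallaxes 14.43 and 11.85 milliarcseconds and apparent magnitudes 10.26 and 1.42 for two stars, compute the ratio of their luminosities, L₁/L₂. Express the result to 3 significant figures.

d₁ = 1/p₁ = 1/0.01443″ = 69.3 pc; d₂ = 1/p₂ = 1/0.01185″ = 84.388 pc.
M₁ = m₁ − 5 log₁₀ d₁ + 5 = 10.26 − 9.2037 + 5 = 6.0563.
M₂ = 1.42 − 9.6314 + 5 = -3.2114.
L₁/L₂ = 10^(0.4(M₂ − M₁)) = 10^(0.4 × (-9.2677)) = 10^(-3.70708) = 0.0001963.

L₁/L₂ = 0.000196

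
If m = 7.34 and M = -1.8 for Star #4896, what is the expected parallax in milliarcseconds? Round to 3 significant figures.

m − M = 7.34 − (-1.8) = 9.14.
d = 10^((m−M)/5 + 1) = 10^2.828 = 672.98 pc.
p = 1/d = 1/672.98 = 0.0014859 arcsec = 1.4859 mas.

1.49 mas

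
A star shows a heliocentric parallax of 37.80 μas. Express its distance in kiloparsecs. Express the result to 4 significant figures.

p = 37.80 μas = 0.00003780 arcsec.
d = 1/p = 1/0.00003780 = 26455 pc.
= 26.455 kpc.

26.46 kpc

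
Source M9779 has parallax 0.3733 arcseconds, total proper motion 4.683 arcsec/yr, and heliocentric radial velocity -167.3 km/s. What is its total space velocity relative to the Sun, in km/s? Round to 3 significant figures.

d = 1/p = 1/0.3733″ = 2.6788 pc.
v_t = 4.740 μ d = 4.740 × 4.683 × 2.6788 = 59.462 km/s.
v = √(v_r² + v_t²) = √((-167.3)² + 59.462²) = √31525 = 177.55 km/s.

178 km/s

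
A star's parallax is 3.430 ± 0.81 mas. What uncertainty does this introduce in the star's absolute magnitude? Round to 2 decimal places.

M = m − 5 log₁₀ d + 5 = m + 5 log₁₀ p + 5, so ∂M/∂p = 5/(p ln 10).
σ_M = (5/ln 10) · (σ_p/p) = 2.1715 × 0.81/3.430 = 2.1715 × 0.23615 = 0.5128.

σ_M = 0.51 mag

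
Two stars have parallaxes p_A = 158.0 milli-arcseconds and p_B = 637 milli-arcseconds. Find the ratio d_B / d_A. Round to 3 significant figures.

Since d = 1/p, d_B/d_A = p_A/p_B.
= 158.0 / 637 = 0.24804.

0.248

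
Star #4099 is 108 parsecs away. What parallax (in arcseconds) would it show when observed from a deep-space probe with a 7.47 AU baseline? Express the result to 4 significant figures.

0.06917 arcsec

p (arcsec) = B (AU) / d (pc).
p = 7.47 / 108 = 0.069167 arcsec.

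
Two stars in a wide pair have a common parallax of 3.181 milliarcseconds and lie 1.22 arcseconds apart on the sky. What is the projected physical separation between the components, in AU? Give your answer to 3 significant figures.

384 AU

d = 1/p = 1/0.003181″ = 314.37 pc.
At distance d (pc), an angle of θ arcsec spans θ·d AU: s = 1.22 × 314.37 = 383.53 AU.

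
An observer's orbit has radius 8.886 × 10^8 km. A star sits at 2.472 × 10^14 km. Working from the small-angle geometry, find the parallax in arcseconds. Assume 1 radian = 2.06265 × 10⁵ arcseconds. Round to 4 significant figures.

0.7415 arcsec

θ ≈ B/d = (8.886 × 10^8) / (2.472 × 10^14) = 3.5947 × 10^-6 rad.
In arcseconds: 3.5947 × 10^-6 × 206265 = 0.74146″.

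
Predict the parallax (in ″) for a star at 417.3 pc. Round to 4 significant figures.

p = 1/d = 1/417.3 = 0.0023964 arcsec.

0.002396 ″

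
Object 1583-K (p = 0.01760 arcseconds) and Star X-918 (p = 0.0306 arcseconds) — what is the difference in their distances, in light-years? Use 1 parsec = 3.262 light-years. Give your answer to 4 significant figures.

78.74 ly

d_A = 1/0.01760″ = 56.818 pc; d_B = 1/0.03060″ = 32.68 pc.
|d_B − d_A| = |32.68 − 56.818| = 24.138 pc = 24.138 × 3.262 ly = 78.738 ly.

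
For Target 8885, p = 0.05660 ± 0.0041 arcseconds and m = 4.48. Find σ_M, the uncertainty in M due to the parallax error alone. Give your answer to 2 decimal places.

σ_M = 0.16 mag

M = m − 5 log₁₀ d + 5 = m + 5 log₁₀ p + 5, so ∂M/∂p = 5/(p ln 10).
σ_M = (5/ln 10) · (σ_p/p) = 2.1715 × 0.0041/0.05660 = 2.1715 × 0.072438 = 0.1573.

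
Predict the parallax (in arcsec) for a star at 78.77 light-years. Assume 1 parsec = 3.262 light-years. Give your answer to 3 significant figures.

d = 78.77 ly ÷ 3.262 = 24.148 pc.
p = 1/d = 1/24.148 = 0.041411 arcsec.

0.0414 arcsec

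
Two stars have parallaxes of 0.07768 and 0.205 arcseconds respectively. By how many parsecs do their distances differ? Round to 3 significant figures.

8.00 pc

d_A = 1/0.07768″ = 12.873 pc; d_B = 1/0.2050″ = 4.878 pc.
|d_B − d_A| = |4.878 − 12.873| = 7.995 pc.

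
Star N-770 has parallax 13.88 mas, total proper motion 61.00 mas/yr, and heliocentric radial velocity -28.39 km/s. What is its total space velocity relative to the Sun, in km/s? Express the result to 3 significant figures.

35.2 km/s

d = 1/p = 1/0.01388″ = 72.046 pc.
μ = 61.00 mas/yr = 0.06100 ″/yr.
v_t = 4.740 μ d = 4.740 × 0.06100 × 72.046 = 20.831 km/s.
v = √(v_r² + v_t²) = √((-28.39)² + 20.831²) = √1239.92 = 35.212 km/s.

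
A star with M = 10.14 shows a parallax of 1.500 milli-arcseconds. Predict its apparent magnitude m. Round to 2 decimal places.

d = 1/p = 1/0.001500″ = 666.67 pc.
m − M = 5 log₁₀ d − 5 = 5 log₁₀(666.67) − 5 = 14.1196 − 5 = 9.1196.
m = M + (m − M) = 10.14 + 9.1196 = 19.26.

m = 19.26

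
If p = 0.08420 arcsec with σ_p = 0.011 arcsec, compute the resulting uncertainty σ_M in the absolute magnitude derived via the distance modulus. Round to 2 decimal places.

σ_M = 0.28 mag

M = m − 5 log₁₀ d + 5 = m + 5 log₁₀ p + 5, so ∂M/∂p = 5/(p ln 10).
σ_M = (5/ln 10) · (σ_p/p) = 2.1715 × 0.011/0.08420 = 2.1715 × 0.13064 = 0.28368.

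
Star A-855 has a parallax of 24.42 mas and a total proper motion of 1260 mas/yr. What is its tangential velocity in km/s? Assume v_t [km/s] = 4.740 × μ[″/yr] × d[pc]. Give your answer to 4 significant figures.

244.6 km/s

d = 1/p = 1/0.02442″ = 40.95 pc.
μ = 1260 mas/yr = 1.26 ″/yr.
v_t = 4.74 × μ × d = 4.74 × 1.26 × 40.95 = 244.57 km/s.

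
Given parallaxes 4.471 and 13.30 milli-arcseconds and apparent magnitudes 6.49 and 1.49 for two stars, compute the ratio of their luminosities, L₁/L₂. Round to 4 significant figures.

L₁/L₂ = 0.08849

d₁ = 1/p₁ = 1/0.004471″ = 223.66 pc; d₂ = 1/p₂ = 1/0.01330″ = 75.188 pc.
M₁ = m₁ − 5 log₁₀ d₁ + 5 = 6.49 − 11.7479 + 5 = -0.2579.
M₂ = 1.49 − 9.3807 + 5 = -2.8907.
L₁/L₂ = 10^(0.4(M₂ − M₁)) = 10^(0.4 × (-2.6328)) = 10^(-1.05312) = 0.088487.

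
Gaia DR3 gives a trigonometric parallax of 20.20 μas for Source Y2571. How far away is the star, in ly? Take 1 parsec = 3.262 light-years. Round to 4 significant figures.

161500 ly

p = 20.20 μas = 0.00002020 arcsec.
d = 1/p = 1/0.00002020 = 49505 pc.
In light-years: 49505 × 3.262 = 1.6149 × 10^5 ly.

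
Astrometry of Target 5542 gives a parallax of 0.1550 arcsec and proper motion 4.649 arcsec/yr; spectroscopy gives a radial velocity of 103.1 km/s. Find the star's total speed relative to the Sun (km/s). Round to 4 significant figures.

d = 1/p = 1/0.1550″ = 6.4516 pc.
v_t = 4.740 μ d = 4.740 × 4.649 × 6.4516 = 142.17 km/s.
v = √(v_r² + v_t²) = √(103.1² + 142.17²) = √30841.9 = 175.62 km/s.

175.6 km/s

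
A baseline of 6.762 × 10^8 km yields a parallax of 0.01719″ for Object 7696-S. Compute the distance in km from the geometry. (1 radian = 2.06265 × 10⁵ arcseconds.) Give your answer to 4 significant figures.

θ = 0.01719″ = 0.01719/206265 = 8.3339 × 10^-8 rad.
d = B/θ = (6.762 × 10^8) / (8.3339 × 10^-8) = 8.1138 × 10^15 km.

8.114 × 10^15 km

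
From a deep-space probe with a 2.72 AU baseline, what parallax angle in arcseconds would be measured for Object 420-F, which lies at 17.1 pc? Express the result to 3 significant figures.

p (arcsec) = B (AU) / d (pc).
p = 2.72 / 17.1 = 0.15906 arcsec.

0.159 arcsec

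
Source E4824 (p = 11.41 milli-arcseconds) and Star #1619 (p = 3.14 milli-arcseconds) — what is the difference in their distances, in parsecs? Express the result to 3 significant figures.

d_A = 1/0.01141″ = 87.642 pc; d_B = 1/0.003140″ = 318.47 pc.
|d_B − d_A| = |318.47 − 87.642| = 230.83 pc.

231 pc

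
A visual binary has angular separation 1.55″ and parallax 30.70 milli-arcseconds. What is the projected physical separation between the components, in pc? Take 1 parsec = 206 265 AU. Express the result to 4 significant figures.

0.0002448 pc

d = 1/p = 1/0.03070″ = 32.573 pc.
At distance d (pc), an angle of θ arcsec spans θ·d AU: s = 1.55 × 32.573 = 50.488 AU.
= 50.488 / 206265 = 0.00024477 pc.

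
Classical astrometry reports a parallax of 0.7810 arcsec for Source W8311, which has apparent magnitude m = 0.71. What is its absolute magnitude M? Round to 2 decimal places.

M = 5.17

d = 1/p = 1/0.7810″ = 1.2804 pc.
m − M = 5 log₁₀(1.2804) − 5 = 0.5367 − 5 = -4.4633.
M = m − (m − M) = 0.71 − (-4.4633) = 5.17.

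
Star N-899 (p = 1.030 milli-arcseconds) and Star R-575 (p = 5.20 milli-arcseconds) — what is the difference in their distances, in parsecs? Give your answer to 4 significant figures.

d_A = 1/0.001030″ = 970.87 pc; d_B = 1/0.005200″ = 192.31 pc.
|d_B − d_A| = |192.31 − 970.87| = 778.56 pc.

778.6 pc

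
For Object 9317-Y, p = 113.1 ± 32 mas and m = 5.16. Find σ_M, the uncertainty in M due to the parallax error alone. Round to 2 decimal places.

σ_M = 0.61 mag

M = m − 5 log₁₀ d + 5 = m + 5 log₁₀ p + 5, so ∂M/∂p = 5/(p ln 10).
σ_M = (5/ln 10) · (σ_p/p) = 2.1715 × 32/113.1 = 2.1715 × 0.28294 = 0.6144.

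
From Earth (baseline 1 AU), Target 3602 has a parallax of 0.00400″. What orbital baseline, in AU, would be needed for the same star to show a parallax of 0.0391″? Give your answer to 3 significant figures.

9.78 AU

Parallax scales linearly with baseline: p ∝ B, so B = p_target / p_Earth × 1 AU.
B = 0.0391 / 0.00400 = 9.775 AU.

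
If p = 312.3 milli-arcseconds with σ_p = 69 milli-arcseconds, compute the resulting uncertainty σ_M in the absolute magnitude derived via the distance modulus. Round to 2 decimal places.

M = m − 5 log₁₀ d + 5 = m + 5 log₁₀ p + 5, so ∂M/∂p = 5/(p ln 10).
σ_M = (5/ln 10) · (σ_p/p) = 2.1715 × 69/312.3 = 2.1715 × 0.22094 = 0.47977.

σ_M = 0.48 mag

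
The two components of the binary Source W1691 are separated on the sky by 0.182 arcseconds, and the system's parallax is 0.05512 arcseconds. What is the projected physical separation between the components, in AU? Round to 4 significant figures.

d = 1/p = 1/0.05512″ = 18.142 pc.
At distance d (pc), an angle of θ arcsec spans θ·d AU: s = 0.182 × 18.142 = 3.3018 AU.

3.302 AU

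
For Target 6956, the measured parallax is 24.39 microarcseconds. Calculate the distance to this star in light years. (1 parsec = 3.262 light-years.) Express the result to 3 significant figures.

134000 light years

p = 24.39 microarcseconds = 0.00002439 arcsec.
d = 1/p = 1/0.00002439 = 41000 pc.
In light-years: 41000 × 3.262 = 1.3374 × 10^5 ly.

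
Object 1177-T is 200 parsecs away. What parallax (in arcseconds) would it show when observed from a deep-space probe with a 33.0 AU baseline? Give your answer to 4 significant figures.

p (arcsec) = B (AU) / d (pc).
p = 33.0 / 200 = 0.165 arcsec.

0.1650 arcsec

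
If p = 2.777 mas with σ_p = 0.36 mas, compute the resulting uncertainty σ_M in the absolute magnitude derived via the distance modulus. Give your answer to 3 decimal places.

M = m − 5 log₁₀ d + 5 = m + 5 log₁₀ p + 5, so ∂M/∂p = 5/(p ln 10).
σ_M = (5/ln 10) · (σ_p/p) = 2.1715 × 0.36/2.777 = 2.1715 × 0.12964 = 0.28151.

σ_M = 0.282 mag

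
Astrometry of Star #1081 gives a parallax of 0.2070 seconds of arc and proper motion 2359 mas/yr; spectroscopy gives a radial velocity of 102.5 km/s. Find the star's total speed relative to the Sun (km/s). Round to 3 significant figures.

d = 1/p = 1/0.2070″ = 4.8309 pc.
μ = 2359 mas/yr = 2.359 ″/yr.
v_t = 4.740 μ d = 4.740 × 2.359 × 4.8309 = 54.017 km/s.
v = √(v_r² + v_t²) = √(102.5² + 54.017²) = √13424.1 = 115.86 km/s.

116 km/s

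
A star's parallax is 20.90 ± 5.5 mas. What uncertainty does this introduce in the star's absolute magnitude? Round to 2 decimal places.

σ_M = 0.57 mag

M = m − 5 log₁₀ d + 5 = m + 5 log₁₀ p + 5, so ∂M/∂p = 5/(p ln 10).
σ_M = (5/ln 10) · (σ_p/p) = 2.1715 × 5.5/20.90 = 2.1715 × 0.26316 = 0.57145.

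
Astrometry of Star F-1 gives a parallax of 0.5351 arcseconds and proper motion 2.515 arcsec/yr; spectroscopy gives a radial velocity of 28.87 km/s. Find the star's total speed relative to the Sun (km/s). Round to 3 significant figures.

d = 1/p = 1/0.5351″ = 1.8688 pc.
v_t = 4.740 μ d = 4.740 × 2.515 × 1.8688 = 22.278 km/s.
v = √(v_r² + v_t²) = √(28.87² + 22.278²) = √1329.79 = 36.466 km/s.

36.5 km/s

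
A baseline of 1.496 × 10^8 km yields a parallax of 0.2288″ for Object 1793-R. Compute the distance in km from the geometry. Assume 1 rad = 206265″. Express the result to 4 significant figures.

θ = 0.2288″ = 0.2288/206265 = 1.1093 × 10^-6 rad.
d = B/θ = (1.496 × 10^8) / (1.1093 × 10^-6) = 1.3486 × 10^14 km.

1.349 × 10^14 km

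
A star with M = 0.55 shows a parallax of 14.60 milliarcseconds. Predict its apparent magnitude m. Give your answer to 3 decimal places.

m = 4.728

d = 1/p = 1/0.01460″ = 68.493 pc.
m − M = 5 log₁₀ d − 5 = 5 log₁₀(68.493) − 5 = 9.1782 − 5 = 4.1782.
m = M + (m − M) = 0.55 + 4.1782 = 4.728.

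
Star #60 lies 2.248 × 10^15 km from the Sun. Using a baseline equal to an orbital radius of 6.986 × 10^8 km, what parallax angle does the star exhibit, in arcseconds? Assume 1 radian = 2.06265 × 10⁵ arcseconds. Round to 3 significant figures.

θ ≈ B/d = (6.986 × 10^8) / (2.248 × 10^15) = 3.1077 × 10^-7 rad.
In arcseconds: 3.1077 × 10^-7 × 206265 = 0.064101″.

0.0641 arcsec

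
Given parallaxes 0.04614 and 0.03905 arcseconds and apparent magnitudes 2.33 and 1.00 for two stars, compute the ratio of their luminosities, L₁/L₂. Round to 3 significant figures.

L₁/L₂ = 0.210

d₁ = 1/p₁ = 1/0.04614″ = 21.673 pc; d₂ = 1/p₂ = 1/0.03905″ = 25.608 pc.
M₁ = m₁ − 5 log₁₀ d₁ + 5 = 2.33 − 6.6796 + 5 = 0.6504.
M₂ = 1.00 − 7.0419 + 5 = -1.0419.
L₁/L₂ = 10^(0.4(M₂ − M₁)) = 10^(0.4 × (-1.6923)) = 10^(-0.67692) = 0.21042.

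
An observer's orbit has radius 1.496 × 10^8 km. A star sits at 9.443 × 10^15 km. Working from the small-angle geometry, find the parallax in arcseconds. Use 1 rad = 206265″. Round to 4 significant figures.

0.003268 arcsec

θ ≈ B/d = (1.496 × 10^8) / (9.443 × 10^15) = 1.5842 × 10^-8 rad.
In arcseconds: 1.5842 × 10^-8 × 206265 = 0.0032677″.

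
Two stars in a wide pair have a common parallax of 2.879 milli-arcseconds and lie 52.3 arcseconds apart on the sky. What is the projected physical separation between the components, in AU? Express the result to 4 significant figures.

18170 AU

d = 1/p = 1/0.002879″ = 347.34 pc.
At distance d (pc), an angle of θ arcsec spans θ·d AU: s = 52.3 × 347.34 = 18166 AU.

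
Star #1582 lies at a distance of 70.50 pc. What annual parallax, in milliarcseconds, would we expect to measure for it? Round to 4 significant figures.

p = 1/d = 1/70.5 = 0.014184 arcsec.
= 0.014184 × 1000 = 14.184 mas.

14.18 mas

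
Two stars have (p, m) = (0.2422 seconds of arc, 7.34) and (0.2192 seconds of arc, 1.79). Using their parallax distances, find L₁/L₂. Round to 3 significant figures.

d₁ = 1/p₁ = 1/0.2422″ = 4.1288 pc; d₂ = 1/p₂ = 1/0.2192″ = 4.562 pc.
M₁ = m₁ − 5 log₁₀ d₁ + 5 = 7.34 − 3.0791 + 5 = 9.2609.
M₂ = 1.79 − 3.2958 + 5 = 3.4942.
L₁/L₂ = 10^(0.4(M₂ − M₁)) = 10^(0.4 × (-5.7667)) = 10^(-2.30668) = 0.0049354.

L₁/L₂ = 0.00494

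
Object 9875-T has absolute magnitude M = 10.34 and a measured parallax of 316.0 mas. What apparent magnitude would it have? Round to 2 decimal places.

d = 1/p = 1/0.3160″ = 3.1646 pc.
m − M = 5 log₁₀ d − 5 = 5 log₁₀(3.1646) − 5 = 2.5016 − 5 = -2.4984.
m = M + (m − M) = 10.34 + (-2.4984) = 7.84.

m = 7.84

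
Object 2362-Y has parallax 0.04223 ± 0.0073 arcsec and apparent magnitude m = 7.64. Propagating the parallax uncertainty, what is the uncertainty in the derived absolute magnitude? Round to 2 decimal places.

σ_M = 0.38 mag

M = m − 5 log₁₀ d + 5 = m + 5 log₁₀ p + 5, so ∂M/∂p = 5/(p ln 10).
σ_M = (5/ln 10) · (σ_p/p) = 2.1715 × 0.0073/0.04223 = 2.1715 × 0.17286 = 0.37537.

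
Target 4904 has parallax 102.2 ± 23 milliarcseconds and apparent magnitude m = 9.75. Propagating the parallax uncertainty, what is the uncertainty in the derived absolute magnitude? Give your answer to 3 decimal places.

σ_M = 0.489 mag

M = m − 5 log₁₀ d + 5 = m + 5 log₁₀ p + 5, so ∂M/∂p = 5/(p ln 10).
σ_M = (5/ln 10) · (σ_p/p) = 2.1715 × 23/102.2 = 2.1715 × 0.22505 = 0.4887.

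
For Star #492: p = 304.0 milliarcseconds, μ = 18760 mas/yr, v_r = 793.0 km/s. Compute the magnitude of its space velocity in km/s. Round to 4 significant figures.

d = 1/p = 1/0.3040″ = 3.2895 pc.
μ = 18760 mas/yr = 18.76 ″/yr.
v_t = 4.740 μ d = 4.740 × 18.76 × 3.2895 = 292.51 km/s.
v = √(v_r² + v_t²) = √(793.0² + 292.51²) = √714411 = 845.23 km/s.

845.2 km/s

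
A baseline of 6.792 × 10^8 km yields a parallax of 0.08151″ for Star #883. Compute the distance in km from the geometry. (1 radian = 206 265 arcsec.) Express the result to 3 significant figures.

θ = 0.08151″ = 0.08151/206265 = 3.9517 × 10^-7 rad.
d = B/θ = (6.792 × 10^8) / (3.9517 × 10^-7) = 1.7188 × 10^15 km.

1.72 × 10^15 km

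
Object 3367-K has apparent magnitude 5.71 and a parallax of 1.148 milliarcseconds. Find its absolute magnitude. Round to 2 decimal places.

M = -3.99

d = 1/p = 1/0.001148″ = 871.08 pc.
m − M = 5 log₁₀(871.08) − 5 = 14.7003 − 5 = 9.7003.
M = m − (m − M) = 5.71 − 9.7003 = -3.99.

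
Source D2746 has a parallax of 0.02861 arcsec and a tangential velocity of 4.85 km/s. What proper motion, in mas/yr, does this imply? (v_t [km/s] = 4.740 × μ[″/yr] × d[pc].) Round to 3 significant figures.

d = 1/p = 1/0.02861″ = 34.953 pc.
μ = v_t / (4.74 d) = 4.85 / (4.74 × 34.953) = 4.85 / 165.68 = 0.029273 ″/yr = 29.273 mas/yr.

29.3 mas/yr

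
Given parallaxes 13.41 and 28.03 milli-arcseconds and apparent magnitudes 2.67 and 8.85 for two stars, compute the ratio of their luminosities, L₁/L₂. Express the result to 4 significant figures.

d₁ = 1/p₁ = 1/0.01341″ = 74.571 pc; d₂ = 1/p₂ = 1/0.02803″ = 35.676 pc.
M₁ = m₁ − 5 log₁₀ d₁ + 5 = 2.67 − 9.3628 + 5 = -1.6928.
M₂ = 8.85 − 7.7619 + 5 = 6.0881.
L₁/L₂ = 10^(0.4(M₂ − M₁)) = 10^(0.4 × 7.7809) = 10^3.11236 = 1295.3.

L₁/L₂ = 1295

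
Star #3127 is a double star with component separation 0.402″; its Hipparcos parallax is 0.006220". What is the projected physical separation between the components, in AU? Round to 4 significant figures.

64.63 AU

d = 1/p = 1/0.006220″ = 160.77 pc.
At distance d (pc), an angle of θ arcsec spans θ·d AU: s = 0.402 × 160.77 = 64.63 AU.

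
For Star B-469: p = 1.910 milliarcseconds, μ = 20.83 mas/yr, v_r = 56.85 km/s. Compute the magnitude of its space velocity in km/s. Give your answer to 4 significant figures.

76.84 km/s

d = 1/p = 1/0.001910″ = 523.56 pc.
μ = 20.83 mas/yr = 0.02083 ″/yr.
v_t = 4.740 μ d = 4.740 × 0.02083 × 523.56 = 51.693 km/s.
v = √(v_r² + v_t²) = √(56.85² + 51.693²) = √5904.09 = 76.838 km/s.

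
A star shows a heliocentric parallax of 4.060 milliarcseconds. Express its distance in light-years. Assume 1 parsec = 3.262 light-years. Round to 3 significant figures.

803 light years

p = 4.060 milliarcseconds = 0.004060 arcsec.
d = 1/p = 1/0.004060 = 246.31 pc.
In light-years: 246.31 × 3.262 = 803.46 ly.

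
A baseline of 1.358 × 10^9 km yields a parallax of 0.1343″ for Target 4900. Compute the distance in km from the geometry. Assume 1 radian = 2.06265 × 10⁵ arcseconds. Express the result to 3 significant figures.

2.09 × 10^15 km

θ = 0.1343″ = 0.1343/206265 = 6.5110 × 10^-7 rad.
d = B/θ = (1.358 × 10^9) / (6.5110 × 10^-7) = 2.0857 × 10^15 km.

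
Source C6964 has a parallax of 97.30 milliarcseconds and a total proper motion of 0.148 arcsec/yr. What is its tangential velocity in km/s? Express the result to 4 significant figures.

7.210 km/s

d = 1/p = 1/0.09730″ = 10.277 pc.
v_t = 4.74 × μ × d = 4.74 × 0.148 × 10.277 = 7.2095 km/s.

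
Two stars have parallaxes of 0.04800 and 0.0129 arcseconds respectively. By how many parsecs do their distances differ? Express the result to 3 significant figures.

56.7 pc

d_A = 1/0.04800″ = 20.833 pc; d_B = 1/0.01290″ = 77.519 pc.
|d_B − d_A| = |77.519 − 20.833| = 56.686 pc.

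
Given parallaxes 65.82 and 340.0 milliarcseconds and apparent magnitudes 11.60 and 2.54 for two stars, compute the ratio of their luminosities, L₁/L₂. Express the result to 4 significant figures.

d₁ = 1/p₁ = 1/0.06582″ = 15.193 pc; d₂ = 1/p₂ = 1/0.3400″ = 2.9412 pc.
M₁ = m₁ − 5 log₁₀ d₁ + 5 = 11.60 − 5.9082 + 5 = 10.6918.
M₂ = 2.54 − 2.3426 + 5 = 5.1974.
L₁/L₂ = 10^(0.4(M₂ − M₁)) = 10^(0.4 × (-5.4944)) = 10^(-2.19776) = 0.0063422.

L₁/L₂ = 0.006342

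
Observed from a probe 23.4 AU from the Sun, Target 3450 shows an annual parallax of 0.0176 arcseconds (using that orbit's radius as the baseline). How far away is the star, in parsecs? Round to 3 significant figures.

1330 pc

With baseline B (in AU) and parallax p (in arcsec), d = B/p parsecs.
d = 23.4 / 0.0176 = 1329.5 pc.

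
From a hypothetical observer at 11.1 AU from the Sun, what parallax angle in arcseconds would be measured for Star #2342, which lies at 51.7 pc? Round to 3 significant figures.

0.215 arcsec

p (arcsec) = B (AU) / d (pc).
p = 11.1 / 51.7 = 0.2147 arcsec.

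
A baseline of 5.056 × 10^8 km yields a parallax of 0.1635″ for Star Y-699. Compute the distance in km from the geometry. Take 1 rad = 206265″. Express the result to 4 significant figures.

6.378 × 10^14 km

θ = 0.1635″ = 0.1635/206265 = 7.9267 × 10^-7 rad.
d = B/θ = (5.056 × 10^8) / (7.9267 × 10^-7) = 6.3784 × 10^14 km.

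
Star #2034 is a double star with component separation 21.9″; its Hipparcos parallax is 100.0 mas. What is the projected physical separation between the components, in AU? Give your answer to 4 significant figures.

d = 1/p = 1/0.1000″ = 10 pc.
At distance d (pc), an angle of θ arcsec spans θ·d AU: s = 21.9 × 10 = 219 AU.

219.0 AU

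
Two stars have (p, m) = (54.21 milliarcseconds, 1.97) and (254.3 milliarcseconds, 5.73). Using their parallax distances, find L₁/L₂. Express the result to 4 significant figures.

d₁ = 1/p₁ = 1/0.05421″ = 18.447 pc; d₂ = 1/p₂ = 1/0.2543″ = 3.9324 pc.
M₁ = m₁ − 5 log₁₀ d₁ + 5 = 1.97 − 6.3296 + 5 = 0.6404.
M₂ = 5.73 − 2.9733 + 5 = 7.7567.
L₁/L₂ = 10^(0.4(M₂ − M₁)) = 10^(0.4 × 7.1163) = 10^2.84652 = 702.3.

L₁/L₂ = 702.3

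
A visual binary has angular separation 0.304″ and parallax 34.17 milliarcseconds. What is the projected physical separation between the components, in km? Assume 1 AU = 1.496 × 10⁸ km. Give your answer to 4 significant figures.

d = 1/p = 1/0.03417″ = 29.265 pc.
At distance d (pc), an angle of θ arcsec spans θ·d AU: s = 0.304 × 29.265 = 8.8966 AU.
= 8.8966 × 1.496 × 10⁸ km = 1.3309 × 10^9 km.

1.331 × 10^9 km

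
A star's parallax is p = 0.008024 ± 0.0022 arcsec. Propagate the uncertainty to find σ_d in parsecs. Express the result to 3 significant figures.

d = 1/p, so σ_d = σ_p / p².
σ_d = 0.00220 / (0.008024)² = 0.00220 / 0.000064385 = 34.169 pc.

34.2 pc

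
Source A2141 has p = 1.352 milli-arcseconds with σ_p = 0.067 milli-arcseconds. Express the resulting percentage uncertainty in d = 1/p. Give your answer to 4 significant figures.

4.956%

For d = 1/p, |σ_d/d| = |σ_p/p|.
σ_p/p = 0.067 / 1.352 = 0.049556 = 4.9556%.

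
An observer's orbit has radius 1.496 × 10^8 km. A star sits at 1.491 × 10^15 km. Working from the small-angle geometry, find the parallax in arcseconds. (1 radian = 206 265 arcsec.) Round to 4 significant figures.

0.02070 arcsec

θ ≈ B/d = (1.496 × 10^8) / (1.491 × 10^15) = 1.0034 × 10^-7 rad.
In arcseconds: 1.0034 × 10^-7 × 206265 = 0.020697″.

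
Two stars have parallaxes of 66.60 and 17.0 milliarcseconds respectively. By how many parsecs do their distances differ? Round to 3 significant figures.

d_A = 1/0.06660″ = 15.015 pc; d_B = 1/0.01700″ = 58.824 pc.
|d_B − d_A| = |58.824 − 15.015| = 43.809 pc.

43.8 pc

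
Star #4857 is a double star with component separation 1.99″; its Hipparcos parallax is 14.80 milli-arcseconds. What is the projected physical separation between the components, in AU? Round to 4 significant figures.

134.5 AU

d = 1/p = 1/0.01480″ = 67.568 pc.
At distance d (pc), an angle of θ arcsec spans θ·d AU: s = 1.99 × 67.568 = 134.46 AU.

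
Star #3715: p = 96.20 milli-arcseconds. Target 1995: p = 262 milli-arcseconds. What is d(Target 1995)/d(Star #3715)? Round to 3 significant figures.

Since d = 1/p, d_B/d_A = p_A/p_B.
= 96.20 / 262 = 0.36718.

0.367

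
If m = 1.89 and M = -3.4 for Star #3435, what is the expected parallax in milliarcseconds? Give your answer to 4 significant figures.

8.750 mas

m − M = 1.89 − (-3.4) = 5.29.
d = 10^((m−M)/5 + 1) = 10^2.058 = 114.29 pc.
p = 1/d = 1/114.29 = 0.0087497 arcsec = 8.7497 mas.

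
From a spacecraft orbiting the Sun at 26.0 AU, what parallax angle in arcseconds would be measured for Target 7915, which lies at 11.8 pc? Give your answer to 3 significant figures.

2.20 arcsec

p (arcsec) = B (AU) / d (pc).
p = 26.0 / 11.8 = 2.2034 arcsec.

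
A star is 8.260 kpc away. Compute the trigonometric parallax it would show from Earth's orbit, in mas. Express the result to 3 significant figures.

d = 8.260 kpc = 8260 pc.
p = 1/d = 1/8260 = 0.00012107 arcsec.
= 0.00012107 × 1000 = 0.12107 mas.

0.121 mas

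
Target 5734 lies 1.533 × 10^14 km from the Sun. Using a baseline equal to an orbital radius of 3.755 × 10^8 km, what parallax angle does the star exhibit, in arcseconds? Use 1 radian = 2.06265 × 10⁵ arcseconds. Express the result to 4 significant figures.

θ ≈ B/d = (3.755 × 10^8) / (1.533 × 10^14) = 2.4494 × 10^-6 rad.
In arcseconds: 2.4494 × 10^-6 × 206265 = 0.50523″.

0.5052 arcsec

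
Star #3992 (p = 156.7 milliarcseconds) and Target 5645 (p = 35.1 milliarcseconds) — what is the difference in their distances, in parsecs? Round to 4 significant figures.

d_A = 1/0.1567″ = 6.3816 pc; d_B = 1/0.03510″ = 28.49 pc.
|d_B − d_A| = |28.49 − 6.3816| = 22.108 pc.

22.11 pc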